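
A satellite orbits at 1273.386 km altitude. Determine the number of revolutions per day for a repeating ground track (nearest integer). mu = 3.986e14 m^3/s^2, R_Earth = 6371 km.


r = 7.644386e+06 m
T = 2*pi*sqrt(r^3/mu) = 6651.5848 s = 110.8597 min
revs/day = 1440 / 110.8597 = 12.9894
Rounded: 13 revolutions per day

13 revolutions per day


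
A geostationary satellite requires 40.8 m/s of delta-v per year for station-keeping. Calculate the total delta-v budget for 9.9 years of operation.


dV = rate * years = 40.8 * 9.9
dV = 403.9200 m/s

403.9200 m/s


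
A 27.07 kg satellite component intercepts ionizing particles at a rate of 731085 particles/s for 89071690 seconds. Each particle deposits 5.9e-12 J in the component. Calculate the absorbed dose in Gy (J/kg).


Total energy deposited = rate * time * E_per
  = 731085 * 89071690 * 5.9e-12 = 384.2020 J
Dose = E_total / mass = 384.2020 / 27.07
Dose = 14.1929 Gy

14.1929 Gy


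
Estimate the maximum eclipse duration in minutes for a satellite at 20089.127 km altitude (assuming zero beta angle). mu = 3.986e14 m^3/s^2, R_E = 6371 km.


r = 26460.1270 km
T = 713.9172 min
Eclipse fraction = arcsin(R_E/r)/pi = arcsin(6371.0000/26460.1270)/pi
= arcsin(0.2407774)/pi = 0.07740237
Eclipse duration = 0.07740237 * 713.9172 = 55.2589 min

55.2589 minutes


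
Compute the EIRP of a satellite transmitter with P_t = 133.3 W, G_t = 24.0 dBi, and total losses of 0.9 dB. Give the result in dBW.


Pt = 133.3 W = 21.2483 dBW
EIRP = Pt_dBW + Gt - losses = 21.2483 + 24.0 - 0.9 = 44.3483 dBW

44.3483 dBW


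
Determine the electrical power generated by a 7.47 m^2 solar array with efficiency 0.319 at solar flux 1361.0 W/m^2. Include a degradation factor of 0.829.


P = area * eta * S * degradation
P = 7.47 * 0.319 * 1361.0 * 0.829
P = 2688.5860 W

2688.5860 W


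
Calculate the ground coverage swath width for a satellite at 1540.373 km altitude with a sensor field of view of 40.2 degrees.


FOV = 40.2 deg = 0.7016224 rad
swath = 2 * alt * tan(FOV/2) = 2 * 1540.373 * tan(0.3508112)
swath = 2 * 1540.373 * 0.365948
swath = 1127.3929 km

1127.3929 km


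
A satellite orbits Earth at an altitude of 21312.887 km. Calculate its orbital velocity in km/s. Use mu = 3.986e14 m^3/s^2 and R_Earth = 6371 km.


r = R_E + alt = 6371.0 + 21312.887 = 27683.8870 km = 2.7683887e+07 m
v = sqrt(mu/r) = sqrt(3.986e14 / 2.7683887e+07) = 3794.5049 m/s = 3.7945 km/s

3.7945 km/s


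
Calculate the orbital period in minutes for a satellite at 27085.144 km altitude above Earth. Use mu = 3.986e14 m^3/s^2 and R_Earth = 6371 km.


r = 33456.1440 km = 3.3456144e+07 m
T = 2*pi*sqrt(r^3/mu) = 2*pi*sqrt(3.7447916e+22 / 3.986e14)
T = 60901.0876 s = 1015.0181 min

1015.0181 minutes


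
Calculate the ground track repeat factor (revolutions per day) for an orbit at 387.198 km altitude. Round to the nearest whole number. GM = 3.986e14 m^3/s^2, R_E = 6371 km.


r = 6.758198e+06 m
T = 2*pi*sqrt(r^3/mu) = 5529.1400 s = 92.1523 min
revs/day = 1440 / 92.1523 = 15.6263
Rounded: 16 revolutions per day

16 revolutions per day


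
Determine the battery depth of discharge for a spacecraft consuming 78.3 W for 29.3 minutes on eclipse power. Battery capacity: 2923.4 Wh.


E_used = P * t / 60 = 78.3 * 29.3 / 60 = 38.2365 Wh
DOD = E_used / E_total * 100 = 38.2365 / 2923.4 * 100
DOD = 1.3079 %

1.3079 %


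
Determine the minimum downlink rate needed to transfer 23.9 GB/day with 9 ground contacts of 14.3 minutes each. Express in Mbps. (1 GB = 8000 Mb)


total contact time = 9 * 14.3 * 60 = 7722.0000 s
data = 23.9 GB = 191200.0000 Mb
rate = 191200.0000 / 7722.0000 = 24.7604 Mbps

24.7604 Mbps


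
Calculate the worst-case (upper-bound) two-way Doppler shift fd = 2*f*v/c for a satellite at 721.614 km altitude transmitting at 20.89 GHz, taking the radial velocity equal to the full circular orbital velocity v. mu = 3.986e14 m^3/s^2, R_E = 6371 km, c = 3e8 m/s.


r = 7.092614e+06 m
v = sqrt(mu/r) = 7496.6198 m/s (worst-case radial velocity)
f = 20.89 GHz = 2.089e+10 Hz
fd = 2*f*v/c = 2*2.089e+10*7496.6198/3.0e+08
fd = 1.0440292e+06 Hz

1.0440e+06 Hz


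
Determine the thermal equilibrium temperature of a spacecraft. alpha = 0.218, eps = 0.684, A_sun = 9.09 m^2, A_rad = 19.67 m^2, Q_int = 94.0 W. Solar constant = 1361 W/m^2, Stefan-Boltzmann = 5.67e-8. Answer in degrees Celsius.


Numerator = alpha*S*A_sun + Q_int = 0.218*1361*9.09 + 94.0 = 2790.9848 W
Denominator = eps*sigma*A_rad = 0.684*5.67e-8*19.67 = 7.6285768e-07 W/K^4
T^4 = 3.6585918e+09 K^4
T = 245.9396 K = -27.2104 C

-27.2104 degrees Celsius


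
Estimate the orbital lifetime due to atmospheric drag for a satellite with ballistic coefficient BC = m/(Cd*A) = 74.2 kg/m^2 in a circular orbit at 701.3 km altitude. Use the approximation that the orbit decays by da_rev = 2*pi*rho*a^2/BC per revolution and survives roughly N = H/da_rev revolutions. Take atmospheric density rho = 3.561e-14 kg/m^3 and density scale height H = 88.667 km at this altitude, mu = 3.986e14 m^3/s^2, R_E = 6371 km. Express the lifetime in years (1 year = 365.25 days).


a = R_E + alt = 7072.3000 km = 7.0723e+06 m
da_rev = 2*pi*rho*a^2/BC = 2*pi*3.561e-14*(7.0723e+06)^2/74.2 = 0.150823594 m per revolution
N = H/da_rev = 88667.0000 m / 0.150823594 m = 587885.4726 revolutions
P = 2*pi*sqrt(a^3/mu) = 5919.0531 s
lifetime = N*P = 587885.4726 * 5919.0531 = 3.4797253e+09 s = 40274.5985 days
years = 40274.5985 / 365.25 = 110.2658 years

110.2658 years


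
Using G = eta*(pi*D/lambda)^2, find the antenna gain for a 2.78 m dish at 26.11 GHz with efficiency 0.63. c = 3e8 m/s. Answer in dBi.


lambda = c/f = 3e8 / 2.611e+10 = 0.01148985 m
G = eta*(pi*D/lambda)^2 = 0.63*(pi*2.78/0.01148985)^2
G = 363999.7798 (linear)
G = 10*log10(363999.7798) = 55.6110 dBi

55.6110 dBi


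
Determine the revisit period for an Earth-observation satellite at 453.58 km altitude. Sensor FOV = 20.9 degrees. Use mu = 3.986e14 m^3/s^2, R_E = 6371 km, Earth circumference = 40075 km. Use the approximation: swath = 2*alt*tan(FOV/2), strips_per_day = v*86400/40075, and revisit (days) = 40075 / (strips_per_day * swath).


swath = 2*453.58*tan(0.1823869) = 167.3135 km
v = sqrt(mu/r) = 7642.4162 m/s = 7.6424 km/s
strips/day = v*86400/40075 = 7.6424*86400/40075 = 16.4767
coverage/day = strips * swath = 16.4767 * 167.3135 = 2756.7779 km
revisit = 40075 / 2756.7779 = 14.5369 days

14.5369 days


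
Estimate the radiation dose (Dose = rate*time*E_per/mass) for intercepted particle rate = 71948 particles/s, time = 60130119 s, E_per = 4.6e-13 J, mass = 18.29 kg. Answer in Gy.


Total energy deposited = rate * time * E_per
  = 71948 * 60130119 * 4.6e-13 = 1.9901 J
Dose = E_total / mass = 1.9901 / 18.29
Dose = 0.1088065 Gy

0.1088 Gy


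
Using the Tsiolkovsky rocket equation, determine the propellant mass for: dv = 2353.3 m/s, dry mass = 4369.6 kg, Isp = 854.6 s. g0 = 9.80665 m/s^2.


ve = Isp * g0 = 854.6 * 9.80665 = 8380.763090 m/s
mass ratio = exp(dv/ve) = exp(2353.3/8380.763090) = 1.32418585
m_prop = m_dry * (mr - 1) = 4369.6 * (1.32418585 - 1)
m_prop = 1416.5625 kg

1416.5625 kg


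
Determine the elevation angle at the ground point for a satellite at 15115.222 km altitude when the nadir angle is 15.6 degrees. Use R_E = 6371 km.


r = R_E + alt = 21486.2220 km
Law of sines in the satellite / Earth-center / ground-point triangle:
  sin(nadir)/R_E = sin(90 + el)/r  =>  cos(el) = (r/R_E)*sin(nadir)
cos(el) = (21486.2220 / 6371.0000) * sin(15.6 deg) = 0.9069331
el = arccos(0.9069331) = 24.9151 deg
(Earth-central angle = 90 - nadir - el = 49.4849 deg)

24.9151 degrees


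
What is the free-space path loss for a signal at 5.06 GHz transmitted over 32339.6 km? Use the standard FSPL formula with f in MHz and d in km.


f = 5.06 GHz = 5060.0000 MHz
d = 32339.6 km
FSPL = 32.44 + 20*log10(5060.0000) + 20*log10(32339.6)
FSPL = 32.44 + 74.0830 + 90.1947
FSPL = 196.7177 dB

196.7177 dB


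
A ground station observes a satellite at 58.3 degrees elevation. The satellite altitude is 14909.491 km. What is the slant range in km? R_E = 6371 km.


h = 14909.491 km, el = 58.3 deg
d = -R_E*sin(el) + sqrt((R_E*sin(el))^2 + 2*R_E*h + h^2)
d = -6371.0000*sin(1.0175) + sqrt((6371.0000*0.8508111)^2 + 2*6371.0000*14909.491 + 14909.491^2)
d = 15594.9926 km

15594.9926 km


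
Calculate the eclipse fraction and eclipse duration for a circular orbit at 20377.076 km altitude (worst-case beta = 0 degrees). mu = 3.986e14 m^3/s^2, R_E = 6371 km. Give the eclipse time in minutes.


r = 26748.0760 km
T = 725.6025 min
Eclipse fraction = arcsin(R_E/r)/pi = arcsin(6371.0000/26748.0760)/pi
= arcsin(0.2381854)/pi = 0.07655257
Eclipse duration = 0.07655257 * 725.6025 = 55.5467 min

55.5467 minutes


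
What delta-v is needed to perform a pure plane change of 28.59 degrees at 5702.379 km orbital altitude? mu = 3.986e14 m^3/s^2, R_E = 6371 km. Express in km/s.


r = 12073.3790 km = 1.2073379e+07 m
V = sqrt(mu/r) = 5745.8493 m/s
di = 28.59 deg = 0.4989896 rad
dV = 2*V*sin(di/2) = 2*5745.8493*sin(0.2494948)
dV = 2837.4664 m/s = 2.8375 km/s

2.8375 km/s


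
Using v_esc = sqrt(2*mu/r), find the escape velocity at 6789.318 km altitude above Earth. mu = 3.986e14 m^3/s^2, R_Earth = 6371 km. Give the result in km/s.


r = 6371.0 + 6789.318 = 13160.3180 km = 1.3160318e+07 m
v_esc = sqrt(2*mu/r) = sqrt(2*3.986e14 / 1.3160318e+07)
v_esc = 7783.0613 m/s = 7.7831 km/s

7.7831 km/s


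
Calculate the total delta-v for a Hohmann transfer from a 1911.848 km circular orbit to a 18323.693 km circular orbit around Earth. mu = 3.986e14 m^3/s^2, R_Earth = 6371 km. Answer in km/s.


r1 = 8282.8480 km = 8.282848e+06 m
r2 = 24694.6930 km = 2.4694693e+07 m
dv1 = sqrt(mu/r1)*(sqrt(2*r2/(r1+r2)) - 1) = 1552.4719 m/s
dv2 = sqrt(mu/r2)*(1 - sqrt(2*r1/(r1+r2))) = 1170.1091 m/s
total dv = |dv1| + |dv2| = 1552.4719 + 1170.1091 = 2722.5809 m/s = 2.7226 km/s

2.7226 km/s


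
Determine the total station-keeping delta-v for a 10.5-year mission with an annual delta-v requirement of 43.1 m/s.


dV = rate * years = 43.1 * 10.5
dV = 452.5500 m/s

452.5500 m/s


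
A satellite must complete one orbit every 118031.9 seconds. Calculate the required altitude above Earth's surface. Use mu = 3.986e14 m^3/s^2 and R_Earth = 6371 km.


T = 118031.9 s
r = (mu*T^2/(4*pi^2))^(1/3) = (3.986e14 * 118031.9^2 / (4*pi^2))^(1/3)
r = 5.2006639e+07 m = 52006.6386 km
alt = r - R_E = 52006.6386 - 6371 = 45635.6386 km

45635.6386 km


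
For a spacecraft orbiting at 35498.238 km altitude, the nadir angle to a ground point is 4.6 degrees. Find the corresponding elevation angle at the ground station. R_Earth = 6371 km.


r = R_E + alt = 41869.2380 km
Law of sines in the satellite / Earth-center / ground-point triangle:
  sin(nadir)/R_E = sin(90 + el)/r  =>  cos(el) = (r/R_E)*sin(nadir)
cos(el) = (41869.2380 / 6371.0000) * sin(4.6 deg) = 0.5270551
el = arccos(0.5270551) = 58.1933 deg
(Earth-central angle = 90 - nadir - el = 27.2067 deg)

58.1933 degrees


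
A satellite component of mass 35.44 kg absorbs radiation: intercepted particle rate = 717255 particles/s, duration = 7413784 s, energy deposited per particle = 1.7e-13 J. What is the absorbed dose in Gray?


Total energy deposited = rate * time * E_per
  = 717255 * 7413784 * 1.7e-13 = 0.9039875 J
Dose = E_total / mass = 0.9039875 / 35.44
Dose = 0.02550755 Gy

0.0255 Gy


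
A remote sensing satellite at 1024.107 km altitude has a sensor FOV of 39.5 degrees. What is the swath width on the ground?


FOV = 39.5 deg = 0.6894051 rad
swath = 2 * alt * tan(FOV/2) = 2 * 1024.107 * tan(0.3447025)
swath = 2 * 1024.107 * 0.3590367
swath = 735.3840 km

735.3840 km


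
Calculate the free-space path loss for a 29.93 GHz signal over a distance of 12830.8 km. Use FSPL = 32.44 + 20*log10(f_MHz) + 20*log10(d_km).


f = 29.93 GHz = 29930.0000 MHz
d = 12830.8 km
FSPL = 32.44 + 20*log10(29930.0000) + 20*log10(12830.8)
FSPL = 32.44 + 89.5221 + 82.1651
FSPL = 204.1272 dB

204.1272 dB


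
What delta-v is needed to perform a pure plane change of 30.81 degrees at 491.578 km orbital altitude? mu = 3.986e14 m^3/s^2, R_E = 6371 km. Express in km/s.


r = 6862.5780 km = 6.862578e+06 m
V = sqrt(mu/r) = 7621.2288 m/s
di = 30.81 deg = 0.5377359 rad
dV = 2*V*sin(di/2) = 2*7621.2288*sin(0.268868)
dV = 4049.0102 m/s = 4.0490 km/s

4.0490 km/s


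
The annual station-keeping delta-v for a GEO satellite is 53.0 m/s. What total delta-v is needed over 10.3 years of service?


dV = rate * years = 53.0 * 10.3
dV = 545.9000 m/s

545.9000 m/s


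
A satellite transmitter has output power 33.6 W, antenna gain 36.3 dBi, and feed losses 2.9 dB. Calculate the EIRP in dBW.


Pt = 33.6 W = 15.2634 dBW
EIRP = Pt_dBW + Gt - losses = 15.2634 + 36.3 - 2.9 = 48.6634 dBW

48.6634 dBW


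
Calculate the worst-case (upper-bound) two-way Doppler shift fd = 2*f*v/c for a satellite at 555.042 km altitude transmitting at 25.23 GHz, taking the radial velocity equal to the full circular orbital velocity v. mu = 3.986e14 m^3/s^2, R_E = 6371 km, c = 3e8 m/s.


r = 6.926042e+06 m
v = sqrt(mu/r) = 7586.2314 m/s (worst-case radial velocity)
f = 25.23 GHz = 2.523e+10 Hz
fd = 2*f*v/c = 2*2.523e+10*7586.2314/3.0e+08
fd = 1.2760041e+06 Hz

1.2760e+06 Hz


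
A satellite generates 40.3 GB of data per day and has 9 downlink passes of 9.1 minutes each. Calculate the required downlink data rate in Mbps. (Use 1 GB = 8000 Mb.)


total contact time = 9 * 9.1 * 60 = 4914.0000 s
data = 40.3 GB = 322400.0000 Mb
rate = 322400.0000 / 4914.0000 = 65.6085 Mbps

65.6085 Mbps


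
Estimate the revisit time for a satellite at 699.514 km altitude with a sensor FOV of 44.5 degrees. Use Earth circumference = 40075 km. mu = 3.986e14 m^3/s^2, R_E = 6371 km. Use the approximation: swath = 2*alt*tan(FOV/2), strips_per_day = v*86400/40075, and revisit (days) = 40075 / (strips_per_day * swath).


swath = 2*699.514*tan(0.3883358) = 572.3575 km
v = sqrt(mu/r) = 7508.3266 m/s = 7.5083 km/s
strips/day = v*86400/40075 = 7.5083*86400/40075 = 16.1876
coverage/day = strips * swath = 16.1876 * 572.3575 = 9265.1129 km
revisit = 40075 / 9265.1129 = 4.3254 days

4.3254 days


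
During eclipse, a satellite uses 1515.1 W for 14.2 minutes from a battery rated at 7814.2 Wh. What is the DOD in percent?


E_used = P * t / 60 = 1515.1 * 14.2 / 60 = 358.5737 Wh
DOD = E_used / E_total * 100 = 358.5737 / 7814.2 * 100
DOD = 4.5887 %

4.5887 %


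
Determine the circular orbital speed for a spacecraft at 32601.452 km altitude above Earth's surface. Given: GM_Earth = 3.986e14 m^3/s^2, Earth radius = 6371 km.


r = R_E + alt = 6371.0 + 32601.452 = 38972.4520 km = 3.8972452e+07 m
v = sqrt(mu/r) = sqrt(3.986e14 / 3.8972452e+07) = 3198.0834 m/s = 3.1981 km/s

3.1981 km/s


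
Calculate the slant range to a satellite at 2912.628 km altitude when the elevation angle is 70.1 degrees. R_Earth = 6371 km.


h = 2912.628 km, el = 70.1 deg
d = -R_E*sin(el) + sqrt((R_E*sin(el))^2 + 2*R_E*h + h^2)
d = -6371.0000*sin(1.2235) + sqrt((6371.0000*0.9402881)^2 + 2*6371.0000*2912.628 + 2912.628^2)
d = 3036.2236 km

3036.2236 km


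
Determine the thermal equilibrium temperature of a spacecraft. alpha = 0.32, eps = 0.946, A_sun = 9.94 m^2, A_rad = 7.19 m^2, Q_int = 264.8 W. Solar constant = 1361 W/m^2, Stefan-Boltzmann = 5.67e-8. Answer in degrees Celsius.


Numerator = alpha*S*A_sun + Q_int = 0.32*1361*9.94 + 264.8 = 4593.8688 W
Denominator = eps*sigma*A_rad = 0.946*5.67e-8*7.19 = 3.8565866e-07 W/K^4
T^4 = 1.1911748e+10 K^4
T = 330.3649 K = 57.2149 C

57.2149 degrees Celsius


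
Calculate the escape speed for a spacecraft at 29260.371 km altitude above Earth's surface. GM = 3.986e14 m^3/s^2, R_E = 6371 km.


r = 6371.0 + 29260.371 = 35631.3710 km = 3.5631371e+07 m
v_esc = sqrt(2*mu/r) = sqrt(2*3.986e14 / 3.5631371e+07)
v_esc = 4730.0679 m/s = 4.7301 km/s

4.7301 km/s


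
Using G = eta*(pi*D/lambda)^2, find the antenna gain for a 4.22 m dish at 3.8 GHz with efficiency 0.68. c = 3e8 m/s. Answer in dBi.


lambda = c/f = 3e8 / 3.8e+09 = 0.07894737 m
G = eta*(pi*D/lambda)^2 = 0.68*(pi*4.22/0.07894737)^2
G = 19176.0098 (linear)
G = 10*log10(19176.0098) = 42.8276 dBi

42.8276 dBi


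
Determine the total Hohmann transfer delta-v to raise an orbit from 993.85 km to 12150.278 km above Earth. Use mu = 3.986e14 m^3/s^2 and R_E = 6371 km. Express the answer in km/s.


r1 = 7364.8500 km = 7.36485e+06 m
r2 = 18521.2780 km = 1.8521278e+07 m
dv1 = sqrt(mu/r1)*(sqrt(2*r2/(r1+r2)) - 1) = 1443.6627 m/s
dv2 = sqrt(mu/r2)*(1 - sqrt(2*r1/(r1+r2))) = 1139.6699 m/s
total dv = |dv1| + |dv2| = 1443.6627 + 1139.6699 = 2583.3326 m/s = 2.5833 km/s

2.5833 km/s


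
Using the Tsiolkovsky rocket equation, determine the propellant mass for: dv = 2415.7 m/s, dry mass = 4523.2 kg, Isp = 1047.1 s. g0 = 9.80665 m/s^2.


ve = Isp * g0 = 1047.1 * 9.80665 = 10268.543215 m/s
mass ratio = exp(dv/ve) = exp(2415.7/10268.543215) = 1.26522814
m_prop = m_dry * (mr - 1) = 4523.2 * (1.26522814 - 1)
m_prop = 1199.6799 kg

1199.6799 kg


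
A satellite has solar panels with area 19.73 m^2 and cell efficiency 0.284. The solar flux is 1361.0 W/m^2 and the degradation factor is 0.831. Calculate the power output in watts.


P = area * eta * S * degradation
P = 19.73 * 0.284 * 1361.0 * 0.831
P = 6337.3045 W

6337.3045 W


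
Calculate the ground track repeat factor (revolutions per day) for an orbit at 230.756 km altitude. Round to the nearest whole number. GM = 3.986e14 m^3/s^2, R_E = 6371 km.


r = 6.601756e+06 m
T = 2*pi*sqrt(r^3/mu) = 5338.2686 s = 88.9711 min
revs/day = 1440 / 88.9711 = 16.1850
Rounded: 16 revolutions per day

16 revolutions per day


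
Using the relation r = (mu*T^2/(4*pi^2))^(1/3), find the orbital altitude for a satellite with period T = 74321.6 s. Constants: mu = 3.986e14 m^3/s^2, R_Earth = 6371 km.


T = 74321.6 s
r = (mu*T^2/(4*pi^2))^(1/3) = (3.986e14 * 74321.6^2 / (4*pi^2))^(1/3)
r = 3.820638e+07 m = 38206.3796 km
alt = r - R_E = 38206.3796 - 6371 = 31835.3796 km

31835.3796 km


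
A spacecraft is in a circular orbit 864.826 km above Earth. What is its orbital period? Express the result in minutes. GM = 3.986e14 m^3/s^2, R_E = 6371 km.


r = 7235.8260 km = 7.235826e+06 m
T = 2*pi*sqrt(r^3/mu) = 2*pi*sqrt(3.7884743e+20 / 3.986e14)
T = 6125.5261 s = 102.0921 min

102.0921 minutes


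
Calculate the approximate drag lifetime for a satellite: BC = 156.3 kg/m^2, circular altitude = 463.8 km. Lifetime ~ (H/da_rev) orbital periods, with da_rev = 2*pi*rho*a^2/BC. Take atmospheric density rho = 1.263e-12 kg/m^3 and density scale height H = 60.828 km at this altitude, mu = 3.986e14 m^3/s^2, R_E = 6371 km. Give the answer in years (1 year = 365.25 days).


a = R_E + alt = 6834.8000 km = 6.8348e+06 m
da_rev = 2*pi*rho*a^2/BC = 2*pi*1.263e-12*(6.8348e+06)^2/156.3 = 2.371788 m per revolution
N = H/da_rev = 60828.0000 m / 2.371788 m = 25646.4746 revolutions
P = 2*pi*sqrt(a^3/mu) = 5623.4124 s
lifetime = N*P = 25646.4746 * 5623.4124 = 1.442207e+08 s = 1669.2211 days
years = 1669.2211 / 365.25 = 4.5701 years

4.5701 years


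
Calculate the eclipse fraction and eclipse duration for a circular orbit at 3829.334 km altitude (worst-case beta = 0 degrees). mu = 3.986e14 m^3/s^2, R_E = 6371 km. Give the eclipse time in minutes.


r = 10200.3340 km
T = 170.8762 min
Eclipse fraction = arcsin(R_E/r)/pi = arcsin(6371.0000/10200.3340)/pi
= arcsin(0.6245874)/pi = 0.2147328
Eclipse duration = 0.2147328 * 170.8762 = 36.6927 min

36.6927 minutes


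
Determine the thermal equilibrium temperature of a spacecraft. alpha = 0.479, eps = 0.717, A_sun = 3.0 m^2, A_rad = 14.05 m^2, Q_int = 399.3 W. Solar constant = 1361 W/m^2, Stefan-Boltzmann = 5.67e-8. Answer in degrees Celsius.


Numerator = alpha*S*A_sun + Q_int = 0.479*1361*3.0 + 399.3 = 2355.0570 W
Denominator = eps*sigma*A_rad = 0.717*5.67e-8*14.05 = 5.711873e-07 W/K^4
T^4 = 4.1230907e+09 K^4
T = 253.3995 K = -19.7505 C

-19.7505 degrees Celsius


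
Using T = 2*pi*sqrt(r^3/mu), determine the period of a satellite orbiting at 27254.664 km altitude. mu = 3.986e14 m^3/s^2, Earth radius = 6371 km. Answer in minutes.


r = 33625.6640 km = 3.3625664e+07 m
T = 2*pi*sqrt(r^3/mu) = 2*pi*sqrt(3.8020043e+22 / 3.986e14)
T = 61364.5459 s = 1022.7424 min

1022.7424 minutes


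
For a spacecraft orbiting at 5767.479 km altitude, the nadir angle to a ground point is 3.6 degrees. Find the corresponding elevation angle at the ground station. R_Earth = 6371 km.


r = R_E + alt = 12138.4790 km
Law of sines in the satellite / Earth-center / ground-point triangle:
  sin(nadir)/R_E = sin(90 + el)/r  =>  cos(el) = (r/R_E)*sin(nadir)
cos(el) = (12138.4790 / 6371.0000) * sin(3.6 deg) = 0.1196329
el = arccos(0.1196329) = 83.1291 deg
(Earth-central angle = 90 - nadir - el = 3.2709 deg)

83.1291 degrees


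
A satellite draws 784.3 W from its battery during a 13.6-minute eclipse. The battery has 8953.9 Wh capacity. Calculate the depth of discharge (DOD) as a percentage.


E_used = P * t / 60 = 784.3 * 13.6 / 60 = 177.7747 Wh
DOD = E_used / E_total * 100 = 177.7747 / 8953.9 * 100
DOD = 1.9854 %

1.9854 %


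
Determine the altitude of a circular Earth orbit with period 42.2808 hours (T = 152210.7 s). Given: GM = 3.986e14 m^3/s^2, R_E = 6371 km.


T = 152210.7 s
r = (mu*T^2/(4*pi^2))^(1/3) = (3.986e14 * 152210.7^2 / (4*pi^2))^(1/3)
r = 6.1615405e+07 m = 61615.4051 km
alt = r - R_E = 61615.4051 - 6371 = 55244.4051 km

55244.4051 km


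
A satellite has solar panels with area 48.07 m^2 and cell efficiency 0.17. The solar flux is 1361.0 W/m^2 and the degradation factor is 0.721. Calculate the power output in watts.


P = area * eta * S * degradation
P = 48.07 * 0.17 * 1361.0 * 0.721
P = 8018.9302 W

8018.9302 W


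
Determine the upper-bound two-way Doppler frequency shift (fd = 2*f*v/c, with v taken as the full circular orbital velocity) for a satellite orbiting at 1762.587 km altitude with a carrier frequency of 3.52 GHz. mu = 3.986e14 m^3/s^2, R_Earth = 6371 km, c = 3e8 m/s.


r = 8.133587e+06 m
v = sqrt(mu/r) = 7000.4763 m/s (worst-case radial velocity)
f = 3.52 GHz = 3.52e+09 Hz
fd = 2*f*v/c = 2*3.52e+09*7000.4763/3.0e+08
fd = 164277.8436 Hz

164277.8436 Hz


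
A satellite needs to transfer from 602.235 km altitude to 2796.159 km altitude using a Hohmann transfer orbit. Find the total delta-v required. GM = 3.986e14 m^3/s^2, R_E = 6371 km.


r1 = 6973.2350 km = 6.973235e+06 m
r2 = 9167.1590 km = 9.167159e+06 m
dv1 = sqrt(mu/r1)*(sqrt(2*r2/(r1+r2)) - 1) = 497.4746 m/s
dv2 = sqrt(mu/r2)*(1 - sqrt(2*r1/(r1+r2))) = 464.5169 m/s
total dv = |dv1| + |dv2| = 497.4746 + 464.5169 = 961.9915 m/s = 0.9619915 km/s

0.9620 km/s


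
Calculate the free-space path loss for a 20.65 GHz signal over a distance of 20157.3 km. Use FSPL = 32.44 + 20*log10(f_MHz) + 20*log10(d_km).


f = 20.65 GHz = 20650.0000 MHz
d = 20157.3 km
FSPL = 32.44 + 20*log10(20650.0000) + 20*log10(20157.3)
FSPL = 32.44 + 86.2984 + 86.0886
FSPL = 204.8270 dB

204.8270 dB


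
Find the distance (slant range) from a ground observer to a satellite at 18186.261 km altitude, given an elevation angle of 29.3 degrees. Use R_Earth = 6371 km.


h = 18186.261 km, el = 29.3 deg
d = -R_E*sin(el) + sqrt((R_E*sin(el))^2 + 2*R_E*h + h^2)
d = -6371.0000*sin(0.5113815) + sqrt((6371.0000*0.4893825)^2 + 2*6371.0000*18186.261 + 18186.261^2)
d = 20802.6471 km

20802.6471 km


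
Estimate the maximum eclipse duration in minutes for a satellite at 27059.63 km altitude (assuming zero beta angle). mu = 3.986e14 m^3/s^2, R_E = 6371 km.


r = 33430.6300 km
T = 1013.8573 min
Eclipse fraction = arcsin(R_E/r)/pi = arcsin(6371.0000/33430.6300)/pi
= arcsin(0.1905737)/pi = 0.06103483
Eclipse duration = 0.06103483 * 1013.8573 = 61.8806 min

61.8806 minutes


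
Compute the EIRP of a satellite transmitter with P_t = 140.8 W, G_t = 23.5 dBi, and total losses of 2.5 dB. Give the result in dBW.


Pt = 140.8 W = 21.4860 dBW
EIRP = Pt_dBW + Gt - losses = 21.4860 + 23.5 - 2.5 = 42.4860 dBW

42.4860 dBW


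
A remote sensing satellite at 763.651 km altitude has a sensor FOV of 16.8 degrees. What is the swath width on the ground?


FOV = 16.8 deg = 0.2932153 rad
swath = 2 * alt * tan(FOV/2) = 2 * 763.651 * tan(0.1466077)
swath = 2 * 763.651 * 0.1476672
swath = 225.5323 km

225.5323 km


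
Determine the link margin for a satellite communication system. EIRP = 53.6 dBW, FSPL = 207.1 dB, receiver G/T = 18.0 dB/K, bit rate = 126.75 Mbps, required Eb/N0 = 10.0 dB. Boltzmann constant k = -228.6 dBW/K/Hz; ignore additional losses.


C/N0 = EIRP - FSPL + G/T - k = 53.6 - 207.1 + 18.0 - (-228.6)
C/N0 = 93.1000 dB-Hz
R_b = 126.75 Mbps = 1.2675e+08 bps -> 10*log10(R_b) = 81.0295 dB-Hz
Eb/N0 = C/N0 - 10*log10(R_b) = 93.1000 - 81.0295 = 12.0705 dB
Margin = Eb/N0 - Eb/N0_req = 12.0705 - 10.0 = 2.0705 dB (link closes)

2.0705 dB


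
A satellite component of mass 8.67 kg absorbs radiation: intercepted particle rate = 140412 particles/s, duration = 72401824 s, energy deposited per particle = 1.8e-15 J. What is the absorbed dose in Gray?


Total energy deposited = rate * time * E_per
  = 140412 * 72401824 * 1.8e-15 = 0.01829895 J
Dose = E_total / mass = 0.01829895 / 8.67
Dose = 0.002110606 Gy

0.0021 Gy


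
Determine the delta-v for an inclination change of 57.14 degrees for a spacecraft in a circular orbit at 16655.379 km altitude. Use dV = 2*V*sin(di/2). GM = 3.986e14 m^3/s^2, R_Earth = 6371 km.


r = 23026.3790 km = 2.3026379e+07 m
V = sqrt(mu/r) = 4160.5986 m/s
di = 57.14 deg = 0.9972811 rad
dV = 2*V*sin(di/2) = 2*4160.5986*sin(0.4986406)
dV = 3979.4635 m/s = 3.9795 km/s

3.9795 km/s


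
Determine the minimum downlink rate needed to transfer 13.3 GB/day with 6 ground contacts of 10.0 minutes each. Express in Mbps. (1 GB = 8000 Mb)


total contact time = 6 * 10.0 * 60 = 3600.0000 s
data = 13.3 GB = 106400.0000 Mb
rate = 106400.0000 / 3600.0000 = 29.5556 Mbps

29.5556 Mbps


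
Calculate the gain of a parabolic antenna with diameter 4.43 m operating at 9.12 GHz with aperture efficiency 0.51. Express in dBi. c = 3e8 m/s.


lambda = c/f = 3e8 / 9.12e+09 = 0.03289474 m
G = eta*(pi*D/lambda)^2 = 0.51*(pi*4.43/0.03289474)^2
G = 91290.2804 (linear)
G = 10*log10(91290.2804) = 49.6042 dBi

49.6042 dBi


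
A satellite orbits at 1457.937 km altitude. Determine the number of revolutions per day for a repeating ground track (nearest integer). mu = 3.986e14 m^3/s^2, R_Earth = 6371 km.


r = 7.828937e+06 m
T = 2*pi*sqrt(r^3/mu) = 6893.9070 s = 114.8984 min
revs/day = 1440 / 114.8984 = 12.5328
Rounded: 13 revolutions per day

13 revolutions per day


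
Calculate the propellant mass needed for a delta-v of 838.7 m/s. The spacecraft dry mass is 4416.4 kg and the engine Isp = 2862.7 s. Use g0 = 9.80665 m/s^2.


ve = Isp * g0 = 2862.7 * 9.80665 = 28073.496955 m/s
mass ratio = exp(dv/ve) = exp(838.7/28073.496955) = 1.03032589
m_prop = m_dry * (mr - 1) = 4416.4 * (1.03032589 - 1)
m_prop = 133.9313 kg

133.9313 kg


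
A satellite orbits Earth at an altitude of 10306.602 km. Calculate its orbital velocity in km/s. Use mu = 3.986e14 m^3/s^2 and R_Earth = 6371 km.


r = R_E + alt = 6371.0 + 10306.602 = 16677.6020 km = 1.6677602e+07 m
v = sqrt(mu/r) = sqrt(3.986e14 / 1.6677602e+07) = 4888.7952 m/s = 4.8888 km/s

4.8888 km/s


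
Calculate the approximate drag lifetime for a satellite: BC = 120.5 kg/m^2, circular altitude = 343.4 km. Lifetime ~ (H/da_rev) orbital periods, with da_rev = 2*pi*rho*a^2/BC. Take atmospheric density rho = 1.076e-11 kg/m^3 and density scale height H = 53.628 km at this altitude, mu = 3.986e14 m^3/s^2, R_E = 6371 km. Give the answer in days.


a = R_E + alt = 6714.4000 km = 6.7144e+06 m
da_rev = 2*pi*rho*a^2/BC = 2*pi*1.076e-11*(6.7144e+06)^2/120.5 = 25.294116 m per revolution
N = H/da_rev = 53628.0000 m / 25.294116 m = 2120.1768 revolutions
P = 2*pi*sqrt(a^3/mu) = 5475.4780 s
lifetime = N*P = 2120.1768 * 5475.4780 = 1.1608982e+07 s = 134.3632 days

134.3632 days


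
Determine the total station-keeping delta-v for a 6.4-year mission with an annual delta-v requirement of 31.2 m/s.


dV = rate * years = 31.2 * 6.4
dV = 199.6800 m/s

199.6800 m/s


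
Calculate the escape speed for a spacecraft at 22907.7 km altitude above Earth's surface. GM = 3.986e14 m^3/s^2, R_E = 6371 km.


r = 6371.0 + 22907.7 = 29278.7000 km = 2.92787e+07 m
v_esc = sqrt(2*mu/r) = sqrt(2*3.986e14 / 2.92787e+07)
v_esc = 5218.0442 m/s = 5.2180 km/s

5.2180 km/s


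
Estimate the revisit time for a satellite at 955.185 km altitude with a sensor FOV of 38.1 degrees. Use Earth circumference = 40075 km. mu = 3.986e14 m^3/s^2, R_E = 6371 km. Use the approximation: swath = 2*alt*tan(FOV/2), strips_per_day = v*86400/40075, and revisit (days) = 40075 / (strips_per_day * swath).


swath = 2*955.185*tan(0.3324852) = 659.6585 km
v = sqrt(mu/r) = 7376.1494 m/s = 7.3761 km/s
strips/day = v*86400/40075 = 7.3761*86400/40075 = 15.9027
coverage/day = strips * swath = 15.9027 * 659.6585 = 10490.3279 km
revisit = 40075 / 10490.3279 = 3.8202 days

3.8202 days


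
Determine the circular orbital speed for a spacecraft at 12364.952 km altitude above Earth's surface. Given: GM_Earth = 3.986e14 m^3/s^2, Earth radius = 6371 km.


r = R_E + alt = 6371.0 + 12364.952 = 18735.9520 km = 1.8735952e+07 m
v = sqrt(mu/r) = sqrt(3.986e14 / 1.8735952e+07) = 4612.4404 m/s = 4.6124 km/s

4.6124 km/s


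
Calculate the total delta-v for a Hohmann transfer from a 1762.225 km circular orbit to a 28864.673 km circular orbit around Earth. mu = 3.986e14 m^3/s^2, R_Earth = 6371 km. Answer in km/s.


r1 = 8133.2250 km = 8.133225e+06 m
r2 = 35235.6730 km = 3.5235673e+07 m
dv1 = sqrt(mu/r1)*(sqrt(2*r2/(r1+r2)) - 1) = 1923.2607 m/s
dv2 = sqrt(mu/r2)*(1 - sqrt(2*r1/(r1+r2))) = 1303.5459 m/s
total dv = |dv1| + |dv2| = 1923.2607 + 1303.5459 = 3226.8066 m/s = 3.2268 km/s

3.2268 km/s


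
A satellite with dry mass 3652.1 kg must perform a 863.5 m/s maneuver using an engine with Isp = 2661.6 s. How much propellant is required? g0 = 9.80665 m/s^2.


ve = Isp * g0 = 2661.6 * 9.80665 = 26101.379640 m/s
mass ratio = exp(dv/ve) = exp(863.5/26101.379640) = 1.03363585
m_prop = m_dry * (mr - 1) = 3652.1 * (1.03363585 - 1)
m_prop = 122.8415 kg

122.8415 kg


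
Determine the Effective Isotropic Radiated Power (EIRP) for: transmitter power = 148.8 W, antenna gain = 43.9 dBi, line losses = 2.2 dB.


Pt = 148.8 W = 21.7260 dBW
EIRP = Pt_dBW + Gt - losses = 21.7260 + 43.9 - 2.2 = 63.4260 dBW

63.4260 dBW


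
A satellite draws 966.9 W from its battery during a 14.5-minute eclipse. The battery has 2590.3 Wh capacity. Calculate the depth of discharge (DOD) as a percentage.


E_used = P * t / 60 = 966.9 * 14.5 / 60 = 233.6675 Wh
DOD = E_used / E_total * 100 = 233.6675 / 2590.3 * 100
DOD = 9.0209 %

9.0209 %


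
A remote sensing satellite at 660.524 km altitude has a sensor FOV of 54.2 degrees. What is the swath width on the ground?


FOV = 54.2 deg = 0.9459685 rad
swath = 2 * alt * tan(FOV/2) = 2 * 660.524 * tan(0.4729842)
swath = 2 * 660.524 * 0.5117259
swath = 676.0144 km

676.0144 km


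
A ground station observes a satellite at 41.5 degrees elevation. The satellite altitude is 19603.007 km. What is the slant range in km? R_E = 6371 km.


h = 19603.007 km, el = 41.5 deg
d = -R_E*sin(el) + sqrt((R_E*sin(el))^2 + 2*R_E*h + h^2)
d = -6371.0000*sin(0.7243116) + sqrt((6371.0000*0.66262)^2 + 2*6371.0000*19603.007 + 19603.007^2)
d = 21310.4061 km

21310.4061 km


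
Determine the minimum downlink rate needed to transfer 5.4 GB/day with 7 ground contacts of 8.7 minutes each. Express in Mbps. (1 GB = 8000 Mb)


total contact time = 7 * 8.7 * 60 = 3654.0000 s
data = 5.4 GB = 43200.0000 Mb
rate = 43200.0000 / 3654.0000 = 11.8227 Mbps

11.8227 Mbps


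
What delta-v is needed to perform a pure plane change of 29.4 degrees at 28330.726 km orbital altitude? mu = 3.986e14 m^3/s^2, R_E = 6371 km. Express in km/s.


r = 34701.7260 km = 3.4701726e+07 m
V = sqrt(mu/r) = 3389.1681 m/s
di = 29.4 deg = 0.5131268 rad
dV = 2*V*sin(di/2) = 2*3389.1681*sin(0.2565634)
dV = 1720.0567 m/s = 1.7201 km/s

1.7201 km/s


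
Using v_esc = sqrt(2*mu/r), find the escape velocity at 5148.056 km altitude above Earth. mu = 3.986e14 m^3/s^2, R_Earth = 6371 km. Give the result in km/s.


r = 6371.0 + 5148.056 = 11519.0560 km = 1.1519056e+07 m
v_esc = sqrt(2*mu/r) = sqrt(2*3.986e14 / 1.1519056e+07)
v_esc = 8319.0781 m/s = 8.3191 km/s

8.3191 km/s


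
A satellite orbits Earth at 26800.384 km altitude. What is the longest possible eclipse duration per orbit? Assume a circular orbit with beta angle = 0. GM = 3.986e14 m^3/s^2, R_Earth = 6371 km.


r = 33171.3840 km
T = 1002.0868 min
Eclipse fraction = arcsin(R_E/r)/pi = arcsin(6371.0000/33171.3840)/pi
= arcsin(0.1920631)/pi = 0.06151784
Eclipse duration = 0.06151784 * 1002.0868 = 61.6462 min

61.6462 minutes


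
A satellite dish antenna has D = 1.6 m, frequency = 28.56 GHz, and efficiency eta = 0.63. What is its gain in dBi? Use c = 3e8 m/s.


lambda = c/f = 3e8 / 2.856e+10 = 0.0105042 m
G = eta*(pi*D/lambda)^2 = 0.63*(pi*1.6/0.0105042)^2
G = 144262.7335 (linear)
G = 10*log10(144262.7335) = 51.5915 dBi

51.5915 dBi


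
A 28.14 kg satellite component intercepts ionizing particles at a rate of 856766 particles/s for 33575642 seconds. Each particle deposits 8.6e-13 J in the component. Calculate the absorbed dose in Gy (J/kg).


Total energy deposited = rate * time * E_per
  = 856766 * 33575642 * 8.6e-13 = 24.7392 J
Dose = E_total / mass = 24.7392 / 28.14
Dose = 0.8791458 Gy

0.8791 Gy


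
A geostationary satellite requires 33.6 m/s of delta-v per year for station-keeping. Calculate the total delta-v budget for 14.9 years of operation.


dV = rate * years = 33.6 * 14.9
dV = 500.6400 m/s

500.6400 m/s


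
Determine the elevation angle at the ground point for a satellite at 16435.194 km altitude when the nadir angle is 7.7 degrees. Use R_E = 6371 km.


r = R_E + alt = 22806.1940 km
Law of sines in the satellite / Earth-center / ground-point triangle:
  sin(nadir)/R_E = sin(90 + el)/r  =>  cos(el) = (r/R_E)*sin(nadir)
cos(el) = (22806.1940 / 6371.0000) * sin(7.7 deg) = 0.4796288
el = arccos(0.4796288) = 61.3388 deg
(Earth-central angle = 90 - nadir - el = 20.9612 deg)

61.3388 degrees


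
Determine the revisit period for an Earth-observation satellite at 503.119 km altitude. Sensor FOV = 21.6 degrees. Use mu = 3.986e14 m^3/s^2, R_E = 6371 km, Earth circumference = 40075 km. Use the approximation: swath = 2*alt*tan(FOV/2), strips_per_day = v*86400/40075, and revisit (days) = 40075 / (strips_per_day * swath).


swath = 2*503.119*tan(0.1884956) = 191.9502 km
v = sqrt(mu/r) = 7614.8285 m/s = 7.6148 km/s
strips/day = v*86400/40075 = 7.6148*86400/40075 = 16.4172
coverage/day = strips * swath = 16.4172 * 191.9502 = 3151.2933 km
revisit = 40075 / 3151.2933 = 12.7170 days

12.7170 days


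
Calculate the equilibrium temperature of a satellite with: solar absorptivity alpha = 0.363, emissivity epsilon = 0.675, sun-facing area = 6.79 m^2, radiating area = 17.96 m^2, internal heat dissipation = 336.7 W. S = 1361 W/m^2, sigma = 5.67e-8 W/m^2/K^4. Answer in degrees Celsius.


Numerator = alpha*S*A_sun + Q_int = 0.363*1361*6.79 + 336.7 = 3691.2520 W
Denominator = eps*sigma*A_rad = 0.675*5.67e-8*17.96 = 6.873741e-07 W/K^4
T^4 = 5.3700772e+09 K^4
T = 270.7043 K = -2.4457 C

-2.4457 degrees Celsius


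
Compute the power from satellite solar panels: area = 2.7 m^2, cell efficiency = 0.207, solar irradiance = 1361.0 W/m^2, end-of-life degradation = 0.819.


P = area * eta * S * degradation
P = 2.7 * 0.207 * 1361.0 * 0.819
P = 622.9829 W

622.9829 W


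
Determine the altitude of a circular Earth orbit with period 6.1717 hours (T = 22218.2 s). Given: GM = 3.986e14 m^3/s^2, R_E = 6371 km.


T = 22218.2 s
r = (mu*T^2/(4*pi^2))^(1/3) = (3.986e14 * 22218.2^2 / (4*pi^2))^(1/3)
r = 1.7081727e+07 m = 17081.7266 km
alt = r - R_E = 17081.7266 - 6371 = 10710.7266 km

10710.7266 km


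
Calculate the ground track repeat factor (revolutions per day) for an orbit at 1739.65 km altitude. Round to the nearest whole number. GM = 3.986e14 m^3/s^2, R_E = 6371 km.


r = 8.11065e+06 m
T = 2*pi*sqrt(r^3/mu) = 7269.3355 s = 121.1556 min
revs/day = 1440 / 121.1556 = 11.8855
Rounded: 12 revolutions per day

12 revolutions per day


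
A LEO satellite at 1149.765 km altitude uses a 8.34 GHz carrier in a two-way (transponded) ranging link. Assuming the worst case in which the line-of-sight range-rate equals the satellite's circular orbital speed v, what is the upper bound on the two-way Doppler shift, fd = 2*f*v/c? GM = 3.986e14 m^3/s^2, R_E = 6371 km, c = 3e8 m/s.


r = 7.520765e+06 m
v = sqrt(mu/r) = 7280.1049 m/s (worst-case radial velocity)
f = 8.34 GHz = 8.34e+09 Hz
fd = 2*f*v/c = 2*8.34e+09*7280.1049/3.0e+08
fd = 404773.8331 Hz

404773.8331 Hz


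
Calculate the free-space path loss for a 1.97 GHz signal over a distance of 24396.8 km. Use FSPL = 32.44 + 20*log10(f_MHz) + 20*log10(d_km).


f = 1.97 GHz = 1970.0000 MHz
d = 24396.8 km
FSPL = 32.44 + 20*log10(1970.0000) + 20*log10(24396.8)
FSPL = 32.44 + 65.8893 + 87.7467
FSPL = 186.0760 dB

186.0760 dB


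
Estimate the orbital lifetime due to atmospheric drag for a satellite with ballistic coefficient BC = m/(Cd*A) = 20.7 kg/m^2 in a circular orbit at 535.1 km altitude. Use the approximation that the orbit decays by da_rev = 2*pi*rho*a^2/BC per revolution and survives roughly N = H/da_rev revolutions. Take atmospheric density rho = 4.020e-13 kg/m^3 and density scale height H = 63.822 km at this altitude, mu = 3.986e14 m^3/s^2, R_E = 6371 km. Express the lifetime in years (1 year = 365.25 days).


a = R_E + alt = 6906.1000 km = 6.9061e+06 m
da_rev = 2*pi*rho*a^2/BC = 2*pi*4.020e-13*(6.9061e+06)^2/20.7 = 5.819709 m per revolution
N = H/da_rev = 63822.0000 m / 5.819709 m = 10966.5269 revolutions
P = 2*pi*sqrt(a^3/mu) = 5711.6359 s
lifetime = N*P = 10966.5269 * 5711.6359 = 6.2636809e+07 s = 724.9631 days
years = 724.9631 / 365.25 = 1.9848 years

1.9848 years


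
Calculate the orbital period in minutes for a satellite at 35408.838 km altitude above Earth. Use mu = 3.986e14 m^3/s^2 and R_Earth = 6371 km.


r = 41779.8380 km = 4.1779838e+07 m
T = 2*pi*sqrt(r^3/mu) = 2*pi*sqrt(7.2928999e+22 / 3.986e14)
T = 84988.7318 s = 1416.4789 min

1416.4789 minutes


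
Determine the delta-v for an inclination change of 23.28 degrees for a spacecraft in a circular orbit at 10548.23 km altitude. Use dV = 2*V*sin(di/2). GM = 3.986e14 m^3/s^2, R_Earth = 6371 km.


r = 16919.2300 km = 1.691923e+07 m
V = sqrt(mu/r) = 4853.7606 m/s
di = 23.28 deg = 0.4063126 rad
dV = 2*V*sin(di/2) = 2*4853.7606*sin(0.2031563)
dV = 1958.6064 m/s = 1.9586 km/s

1.9586 km/s


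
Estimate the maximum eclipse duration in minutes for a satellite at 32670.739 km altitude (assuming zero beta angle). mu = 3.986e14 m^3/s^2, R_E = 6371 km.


r = 39041.7390 km
T = 1279.5395 min
Eclipse fraction = arcsin(R_E/r)/pi = arcsin(6371.0000/39041.7390)/pi
= arcsin(0.1631843)/pi = 0.05217653
Eclipse duration = 0.05217653 * 1279.5395 = 66.7619 min

66.7619 minutes


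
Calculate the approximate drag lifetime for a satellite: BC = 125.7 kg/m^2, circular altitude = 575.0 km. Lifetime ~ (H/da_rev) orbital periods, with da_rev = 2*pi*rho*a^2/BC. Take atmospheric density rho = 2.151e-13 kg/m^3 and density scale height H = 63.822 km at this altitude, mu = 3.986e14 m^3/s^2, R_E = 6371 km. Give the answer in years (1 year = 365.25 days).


a = R_E + alt = 6946.0000 km = 6.946e+06 m
da_rev = 2*pi*rho*a^2/BC = 2*pi*2.151e-13*(6.946e+06)^2/125.7 = 0.518745759 m per revolution
N = H/da_rev = 63822.0000 m / 0.518745759 m = 123031.3673 revolutions
P = 2*pi*sqrt(a^3/mu) = 5761.2058 s
lifetime = N*P = 123031.3673 * 5761.2058 = 7.0880903e+08 s = 8203.8082 days
years = 8203.8082 / 365.25 = 22.4608 years

22.4608 years


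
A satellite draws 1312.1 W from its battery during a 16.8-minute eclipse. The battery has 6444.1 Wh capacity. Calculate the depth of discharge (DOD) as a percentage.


E_used = P * t / 60 = 1312.1 * 16.8 / 60 = 367.3880 Wh
DOD = E_used / E_total * 100 = 367.3880 / 6444.1 * 100
DOD = 5.7012 %

5.7012 %
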